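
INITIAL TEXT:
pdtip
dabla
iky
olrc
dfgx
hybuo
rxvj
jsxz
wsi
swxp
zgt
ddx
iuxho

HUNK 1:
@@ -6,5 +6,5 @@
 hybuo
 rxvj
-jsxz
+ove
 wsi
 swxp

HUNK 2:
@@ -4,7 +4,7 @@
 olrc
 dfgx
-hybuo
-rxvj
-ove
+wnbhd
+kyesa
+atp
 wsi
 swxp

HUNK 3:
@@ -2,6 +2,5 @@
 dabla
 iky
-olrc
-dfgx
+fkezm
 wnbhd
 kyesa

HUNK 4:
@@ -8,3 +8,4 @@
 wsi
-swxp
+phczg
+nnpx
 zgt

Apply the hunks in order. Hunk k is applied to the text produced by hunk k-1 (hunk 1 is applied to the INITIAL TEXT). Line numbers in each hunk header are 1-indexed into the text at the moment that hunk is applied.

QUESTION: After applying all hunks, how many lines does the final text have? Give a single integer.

Answer: 13

Derivation:
Hunk 1: at line 6 remove [jsxz] add [ove] -> 13 lines: pdtip dabla iky olrc dfgx hybuo rxvj ove wsi swxp zgt ddx iuxho
Hunk 2: at line 4 remove [hybuo,rxvj,ove] add [wnbhd,kyesa,atp] -> 13 lines: pdtip dabla iky olrc dfgx wnbhd kyesa atp wsi swxp zgt ddx iuxho
Hunk 3: at line 2 remove [olrc,dfgx] add [fkezm] -> 12 lines: pdtip dabla iky fkezm wnbhd kyesa atp wsi swxp zgt ddx iuxho
Hunk 4: at line 8 remove [swxp] add [phczg,nnpx] -> 13 lines: pdtip dabla iky fkezm wnbhd kyesa atp wsi phczg nnpx zgt ddx iuxho
Final line count: 13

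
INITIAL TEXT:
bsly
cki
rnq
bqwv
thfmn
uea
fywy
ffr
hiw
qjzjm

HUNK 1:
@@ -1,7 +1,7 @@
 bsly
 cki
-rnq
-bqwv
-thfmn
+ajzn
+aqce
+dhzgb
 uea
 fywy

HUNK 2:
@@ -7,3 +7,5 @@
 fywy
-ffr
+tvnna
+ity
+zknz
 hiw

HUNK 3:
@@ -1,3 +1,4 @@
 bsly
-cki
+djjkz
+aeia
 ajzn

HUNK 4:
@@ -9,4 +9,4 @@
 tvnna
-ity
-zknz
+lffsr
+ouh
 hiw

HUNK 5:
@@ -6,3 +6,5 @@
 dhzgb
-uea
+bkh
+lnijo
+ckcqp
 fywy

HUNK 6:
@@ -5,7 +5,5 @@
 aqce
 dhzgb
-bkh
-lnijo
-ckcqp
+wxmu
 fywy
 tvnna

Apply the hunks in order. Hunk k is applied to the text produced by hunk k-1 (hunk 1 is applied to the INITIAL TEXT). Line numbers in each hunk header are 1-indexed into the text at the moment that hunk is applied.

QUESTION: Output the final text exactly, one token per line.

Hunk 1: at line 1 remove [rnq,bqwv,thfmn] add [ajzn,aqce,dhzgb] -> 10 lines: bsly cki ajzn aqce dhzgb uea fywy ffr hiw qjzjm
Hunk 2: at line 7 remove [ffr] add [tvnna,ity,zknz] -> 12 lines: bsly cki ajzn aqce dhzgb uea fywy tvnna ity zknz hiw qjzjm
Hunk 3: at line 1 remove [cki] add [djjkz,aeia] -> 13 lines: bsly djjkz aeia ajzn aqce dhzgb uea fywy tvnna ity zknz hiw qjzjm
Hunk 4: at line 9 remove [ity,zknz] add [lffsr,ouh] -> 13 lines: bsly djjkz aeia ajzn aqce dhzgb uea fywy tvnna lffsr ouh hiw qjzjm
Hunk 5: at line 6 remove [uea] add [bkh,lnijo,ckcqp] -> 15 lines: bsly djjkz aeia ajzn aqce dhzgb bkh lnijo ckcqp fywy tvnna lffsr ouh hiw qjzjm
Hunk 6: at line 5 remove [bkh,lnijo,ckcqp] add [wxmu] -> 13 lines: bsly djjkz aeia ajzn aqce dhzgb wxmu fywy tvnna lffsr ouh hiw qjzjm

Answer: bsly
djjkz
aeia
ajzn
aqce
dhzgb
wxmu
fywy
tvnna
lffsr
ouh
hiw
qjzjm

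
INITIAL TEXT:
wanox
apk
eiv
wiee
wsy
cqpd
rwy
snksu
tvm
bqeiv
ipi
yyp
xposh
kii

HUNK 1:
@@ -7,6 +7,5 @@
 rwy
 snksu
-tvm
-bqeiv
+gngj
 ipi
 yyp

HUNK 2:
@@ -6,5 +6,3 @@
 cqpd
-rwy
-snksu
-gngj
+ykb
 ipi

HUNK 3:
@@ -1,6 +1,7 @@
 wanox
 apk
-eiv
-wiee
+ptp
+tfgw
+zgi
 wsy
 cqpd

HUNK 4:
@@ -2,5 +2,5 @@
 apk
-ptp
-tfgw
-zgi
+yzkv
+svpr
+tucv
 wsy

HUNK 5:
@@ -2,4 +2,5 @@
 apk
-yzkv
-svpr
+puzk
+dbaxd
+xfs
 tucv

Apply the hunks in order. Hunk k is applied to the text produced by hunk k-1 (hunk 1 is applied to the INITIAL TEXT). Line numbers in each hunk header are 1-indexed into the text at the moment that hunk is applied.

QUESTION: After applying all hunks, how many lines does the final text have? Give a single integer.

Answer: 13

Derivation:
Hunk 1: at line 7 remove [tvm,bqeiv] add [gngj] -> 13 lines: wanox apk eiv wiee wsy cqpd rwy snksu gngj ipi yyp xposh kii
Hunk 2: at line 6 remove [rwy,snksu,gngj] add [ykb] -> 11 lines: wanox apk eiv wiee wsy cqpd ykb ipi yyp xposh kii
Hunk 3: at line 1 remove [eiv,wiee] add [ptp,tfgw,zgi] -> 12 lines: wanox apk ptp tfgw zgi wsy cqpd ykb ipi yyp xposh kii
Hunk 4: at line 2 remove [ptp,tfgw,zgi] add [yzkv,svpr,tucv] -> 12 lines: wanox apk yzkv svpr tucv wsy cqpd ykb ipi yyp xposh kii
Hunk 5: at line 2 remove [yzkv,svpr] add [puzk,dbaxd,xfs] -> 13 lines: wanox apk puzk dbaxd xfs tucv wsy cqpd ykb ipi yyp xposh kii
Final line count: 13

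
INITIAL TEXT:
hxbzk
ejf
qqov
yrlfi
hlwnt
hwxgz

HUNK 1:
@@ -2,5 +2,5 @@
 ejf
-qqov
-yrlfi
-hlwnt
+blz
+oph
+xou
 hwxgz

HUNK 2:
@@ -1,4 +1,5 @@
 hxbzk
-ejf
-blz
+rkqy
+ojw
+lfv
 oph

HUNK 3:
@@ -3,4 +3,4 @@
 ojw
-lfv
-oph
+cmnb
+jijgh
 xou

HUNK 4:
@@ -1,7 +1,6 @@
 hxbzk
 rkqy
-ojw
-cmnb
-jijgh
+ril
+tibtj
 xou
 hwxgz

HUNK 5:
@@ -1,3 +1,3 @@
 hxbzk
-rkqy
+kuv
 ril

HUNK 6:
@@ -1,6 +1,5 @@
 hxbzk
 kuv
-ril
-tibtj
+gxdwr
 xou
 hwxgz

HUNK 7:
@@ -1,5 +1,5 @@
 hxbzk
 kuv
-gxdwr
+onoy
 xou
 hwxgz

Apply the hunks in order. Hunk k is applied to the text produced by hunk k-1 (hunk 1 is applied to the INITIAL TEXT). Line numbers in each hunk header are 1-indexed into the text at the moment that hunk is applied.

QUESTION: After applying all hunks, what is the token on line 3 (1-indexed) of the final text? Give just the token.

Hunk 1: at line 2 remove [qqov,yrlfi,hlwnt] add [blz,oph,xou] -> 6 lines: hxbzk ejf blz oph xou hwxgz
Hunk 2: at line 1 remove [ejf,blz] add [rkqy,ojw,lfv] -> 7 lines: hxbzk rkqy ojw lfv oph xou hwxgz
Hunk 3: at line 3 remove [lfv,oph] add [cmnb,jijgh] -> 7 lines: hxbzk rkqy ojw cmnb jijgh xou hwxgz
Hunk 4: at line 1 remove [ojw,cmnb,jijgh] add [ril,tibtj] -> 6 lines: hxbzk rkqy ril tibtj xou hwxgz
Hunk 5: at line 1 remove [rkqy] add [kuv] -> 6 lines: hxbzk kuv ril tibtj xou hwxgz
Hunk 6: at line 1 remove [ril,tibtj] add [gxdwr] -> 5 lines: hxbzk kuv gxdwr xou hwxgz
Hunk 7: at line 1 remove [gxdwr] add [onoy] -> 5 lines: hxbzk kuv onoy xou hwxgz
Final line 3: onoy

Answer: onoy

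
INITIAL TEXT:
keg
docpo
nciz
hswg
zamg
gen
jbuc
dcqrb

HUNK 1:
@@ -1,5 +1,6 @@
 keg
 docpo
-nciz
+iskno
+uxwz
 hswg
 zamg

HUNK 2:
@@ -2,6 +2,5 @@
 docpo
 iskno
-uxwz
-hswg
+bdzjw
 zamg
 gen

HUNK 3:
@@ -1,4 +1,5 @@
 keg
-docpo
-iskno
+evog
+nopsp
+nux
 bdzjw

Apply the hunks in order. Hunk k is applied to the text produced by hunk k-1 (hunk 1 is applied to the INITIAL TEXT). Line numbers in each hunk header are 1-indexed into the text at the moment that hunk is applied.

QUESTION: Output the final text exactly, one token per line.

Hunk 1: at line 1 remove [nciz] add [iskno,uxwz] -> 9 lines: keg docpo iskno uxwz hswg zamg gen jbuc dcqrb
Hunk 2: at line 2 remove [uxwz,hswg] add [bdzjw] -> 8 lines: keg docpo iskno bdzjw zamg gen jbuc dcqrb
Hunk 3: at line 1 remove [docpo,iskno] add [evog,nopsp,nux] -> 9 lines: keg evog nopsp nux bdzjw zamg gen jbuc dcqrb

Answer: keg
evog
nopsp
nux
bdzjw
zamg
gen
jbuc
dcqrb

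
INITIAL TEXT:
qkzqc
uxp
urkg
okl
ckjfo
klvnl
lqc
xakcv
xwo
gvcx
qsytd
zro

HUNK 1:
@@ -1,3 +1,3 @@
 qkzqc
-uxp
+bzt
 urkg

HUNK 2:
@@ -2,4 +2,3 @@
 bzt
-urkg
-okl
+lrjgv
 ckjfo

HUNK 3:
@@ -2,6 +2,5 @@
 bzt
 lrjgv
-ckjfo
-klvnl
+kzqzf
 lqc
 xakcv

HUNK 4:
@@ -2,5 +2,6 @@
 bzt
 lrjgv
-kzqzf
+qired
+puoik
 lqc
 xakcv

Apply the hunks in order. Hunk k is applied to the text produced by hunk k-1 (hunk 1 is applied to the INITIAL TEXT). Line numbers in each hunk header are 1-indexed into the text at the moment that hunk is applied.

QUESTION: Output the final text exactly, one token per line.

Hunk 1: at line 1 remove [uxp] add [bzt] -> 12 lines: qkzqc bzt urkg okl ckjfo klvnl lqc xakcv xwo gvcx qsytd zro
Hunk 2: at line 2 remove [urkg,okl] add [lrjgv] -> 11 lines: qkzqc bzt lrjgv ckjfo klvnl lqc xakcv xwo gvcx qsytd zro
Hunk 3: at line 2 remove [ckjfo,klvnl] add [kzqzf] -> 10 lines: qkzqc bzt lrjgv kzqzf lqc xakcv xwo gvcx qsytd zro
Hunk 4: at line 2 remove [kzqzf] add [qired,puoik] -> 11 lines: qkzqc bzt lrjgv qired puoik lqc xakcv xwo gvcx qsytd zro

Answer: qkzqc
bzt
lrjgv
qired
puoik
lqc
xakcv
xwo
gvcx
qsytd
zro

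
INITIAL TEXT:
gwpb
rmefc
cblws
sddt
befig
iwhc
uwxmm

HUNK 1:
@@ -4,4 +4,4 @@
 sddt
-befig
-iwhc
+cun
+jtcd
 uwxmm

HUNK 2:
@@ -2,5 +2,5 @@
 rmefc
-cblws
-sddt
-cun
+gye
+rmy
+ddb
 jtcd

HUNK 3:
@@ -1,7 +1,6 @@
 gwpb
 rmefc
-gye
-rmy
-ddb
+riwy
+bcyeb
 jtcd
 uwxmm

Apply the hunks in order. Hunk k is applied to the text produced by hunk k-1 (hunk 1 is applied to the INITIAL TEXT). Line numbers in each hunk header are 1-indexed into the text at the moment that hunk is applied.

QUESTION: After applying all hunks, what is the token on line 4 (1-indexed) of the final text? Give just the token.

Hunk 1: at line 4 remove [befig,iwhc] add [cun,jtcd] -> 7 lines: gwpb rmefc cblws sddt cun jtcd uwxmm
Hunk 2: at line 2 remove [cblws,sddt,cun] add [gye,rmy,ddb] -> 7 lines: gwpb rmefc gye rmy ddb jtcd uwxmm
Hunk 3: at line 1 remove [gye,rmy,ddb] add [riwy,bcyeb] -> 6 lines: gwpb rmefc riwy bcyeb jtcd uwxmm
Final line 4: bcyeb

Answer: bcyeb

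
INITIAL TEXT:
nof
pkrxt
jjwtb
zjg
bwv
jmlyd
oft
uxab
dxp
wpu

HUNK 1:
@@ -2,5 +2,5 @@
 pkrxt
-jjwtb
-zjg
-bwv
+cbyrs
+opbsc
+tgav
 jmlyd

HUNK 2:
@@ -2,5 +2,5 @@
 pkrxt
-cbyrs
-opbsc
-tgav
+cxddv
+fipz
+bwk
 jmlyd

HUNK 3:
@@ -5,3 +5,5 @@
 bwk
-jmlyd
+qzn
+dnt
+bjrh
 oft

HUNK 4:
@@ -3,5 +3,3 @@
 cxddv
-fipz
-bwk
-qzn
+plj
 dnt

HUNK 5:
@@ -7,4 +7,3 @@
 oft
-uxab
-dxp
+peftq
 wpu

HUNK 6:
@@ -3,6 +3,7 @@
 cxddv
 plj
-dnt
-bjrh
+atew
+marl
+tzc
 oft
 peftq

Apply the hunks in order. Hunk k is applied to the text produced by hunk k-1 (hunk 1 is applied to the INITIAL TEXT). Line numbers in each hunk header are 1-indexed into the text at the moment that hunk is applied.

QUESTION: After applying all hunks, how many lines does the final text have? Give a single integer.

Hunk 1: at line 2 remove [jjwtb,zjg,bwv] add [cbyrs,opbsc,tgav] -> 10 lines: nof pkrxt cbyrs opbsc tgav jmlyd oft uxab dxp wpu
Hunk 2: at line 2 remove [cbyrs,opbsc,tgav] add [cxddv,fipz,bwk] -> 10 lines: nof pkrxt cxddv fipz bwk jmlyd oft uxab dxp wpu
Hunk 3: at line 5 remove [jmlyd] add [qzn,dnt,bjrh] -> 12 lines: nof pkrxt cxddv fipz bwk qzn dnt bjrh oft uxab dxp wpu
Hunk 4: at line 3 remove [fipz,bwk,qzn] add [plj] -> 10 lines: nof pkrxt cxddv plj dnt bjrh oft uxab dxp wpu
Hunk 5: at line 7 remove [uxab,dxp] add [peftq] -> 9 lines: nof pkrxt cxddv plj dnt bjrh oft peftq wpu
Hunk 6: at line 3 remove [dnt,bjrh] add [atew,marl,tzc] -> 10 lines: nof pkrxt cxddv plj atew marl tzc oft peftq wpu
Final line count: 10

Answer: 10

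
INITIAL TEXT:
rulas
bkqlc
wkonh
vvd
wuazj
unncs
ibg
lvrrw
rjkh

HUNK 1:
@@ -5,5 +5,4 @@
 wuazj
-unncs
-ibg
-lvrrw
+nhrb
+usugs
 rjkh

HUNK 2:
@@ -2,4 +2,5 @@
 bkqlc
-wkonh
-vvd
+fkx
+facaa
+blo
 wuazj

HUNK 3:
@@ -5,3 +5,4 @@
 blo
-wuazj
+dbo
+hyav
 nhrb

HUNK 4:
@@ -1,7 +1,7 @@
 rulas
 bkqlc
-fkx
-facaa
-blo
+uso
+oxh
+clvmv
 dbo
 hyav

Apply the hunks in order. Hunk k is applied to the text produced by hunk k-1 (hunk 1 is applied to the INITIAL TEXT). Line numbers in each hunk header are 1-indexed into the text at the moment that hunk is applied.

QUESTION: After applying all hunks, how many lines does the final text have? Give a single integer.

Hunk 1: at line 5 remove [unncs,ibg,lvrrw] add [nhrb,usugs] -> 8 lines: rulas bkqlc wkonh vvd wuazj nhrb usugs rjkh
Hunk 2: at line 2 remove [wkonh,vvd] add [fkx,facaa,blo] -> 9 lines: rulas bkqlc fkx facaa blo wuazj nhrb usugs rjkh
Hunk 3: at line 5 remove [wuazj] add [dbo,hyav] -> 10 lines: rulas bkqlc fkx facaa blo dbo hyav nhrb usugs rjkh
Hunk 4: at line 1 remove [fkx,facaa,blo] add [uso,oxh,clvmv] -> 10 lines: rulas bkqlc uso oxh clvmv dbo hyav nhrb usugs rjkh
Final line count: 10

Answer: 10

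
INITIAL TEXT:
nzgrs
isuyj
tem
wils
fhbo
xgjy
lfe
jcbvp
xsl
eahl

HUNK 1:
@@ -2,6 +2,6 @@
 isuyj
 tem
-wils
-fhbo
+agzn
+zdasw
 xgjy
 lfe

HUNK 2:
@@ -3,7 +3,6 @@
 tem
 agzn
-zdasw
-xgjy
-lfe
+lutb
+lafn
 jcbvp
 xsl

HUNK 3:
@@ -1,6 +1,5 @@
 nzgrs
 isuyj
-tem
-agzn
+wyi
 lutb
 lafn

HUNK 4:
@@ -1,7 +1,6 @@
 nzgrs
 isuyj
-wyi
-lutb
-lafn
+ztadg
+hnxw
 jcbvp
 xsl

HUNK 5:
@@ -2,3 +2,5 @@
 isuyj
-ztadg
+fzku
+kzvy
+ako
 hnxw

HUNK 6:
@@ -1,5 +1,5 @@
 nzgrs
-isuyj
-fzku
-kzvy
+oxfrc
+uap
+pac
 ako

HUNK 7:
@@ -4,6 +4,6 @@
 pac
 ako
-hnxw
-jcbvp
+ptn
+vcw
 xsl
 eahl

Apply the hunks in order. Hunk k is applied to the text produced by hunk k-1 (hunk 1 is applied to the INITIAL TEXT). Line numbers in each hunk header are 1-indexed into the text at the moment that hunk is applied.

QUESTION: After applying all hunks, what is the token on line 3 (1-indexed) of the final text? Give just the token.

Answer: uap

Derivation:
Hunk 1: at line 2 remove [wils,fhbo] add [agzn,zdasw] -> 10 lines: nzgrs isuyj tem agzn zdasw xgjy lfe jcbvp xsl eahl
Hunk 2: at line 3 remove [zdasw,xgjy,lfe] add [lutb,lafn] -> 9 lines: nzgrs isuyj tem agzn lutb lafn jcbvp xsl eahl
Hunk 3: at line 1 remove [tem,agzn] add [wyi] -> 8 lines: nzgrs isuyj wyi lutb lafn jcbvp xsl eahl
Hunk 4: at line 1 remove [wyi,lutb,lafn] add [ztadg,hnxw] -> 7 lines: nzgrs isuyj ztadg hnxw jcbvp xsl eahl
Hunk 5: at line 2 remove [ztadg] add [fzku,kzvy,ako] -> 9 lines: nzgrs isuyj fzku kzvy ako hnxw jcbvp xsl eahl
Hunk 6: at line 1 remove [isuyj,fzku,kzvy] add [oxfrc,uap,pac] -> 9 lines: nzgrs oxfrc uap pac ako hnxw jcbvp xsl eahl
Hunk 7: at line 4 remove [hnxw,jcbvp] add [ptn,vcw] -> 9 lines: nzgrs oxfrc uap pac ako ptn vcw xsl eahl
Final line 3: uap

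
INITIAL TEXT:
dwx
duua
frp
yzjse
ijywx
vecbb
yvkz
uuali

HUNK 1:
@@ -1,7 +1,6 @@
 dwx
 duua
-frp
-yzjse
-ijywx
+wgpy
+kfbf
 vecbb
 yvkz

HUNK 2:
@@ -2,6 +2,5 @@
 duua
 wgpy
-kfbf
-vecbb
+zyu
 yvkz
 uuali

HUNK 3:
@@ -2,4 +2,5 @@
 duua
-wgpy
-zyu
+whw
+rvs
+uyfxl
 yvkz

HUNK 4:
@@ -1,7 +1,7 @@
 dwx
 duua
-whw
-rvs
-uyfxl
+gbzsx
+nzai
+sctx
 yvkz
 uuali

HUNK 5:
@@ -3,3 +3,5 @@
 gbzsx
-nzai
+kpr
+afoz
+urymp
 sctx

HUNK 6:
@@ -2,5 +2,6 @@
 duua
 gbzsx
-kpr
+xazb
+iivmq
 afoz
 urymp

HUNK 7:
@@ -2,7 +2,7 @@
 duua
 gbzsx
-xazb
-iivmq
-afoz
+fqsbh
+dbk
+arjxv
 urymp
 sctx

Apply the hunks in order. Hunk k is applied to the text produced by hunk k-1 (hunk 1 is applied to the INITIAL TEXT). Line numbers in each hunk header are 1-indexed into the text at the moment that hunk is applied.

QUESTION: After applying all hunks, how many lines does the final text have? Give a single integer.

Answer: 10

Derivation:
Hunk 1: at line 1 remove [frp,yzjse,ijywx] add [wgpy,kfbf] -> 7 lines: dwx duua wgpy kfbf vecbb yvkz uuali
Hunk 2: at line 2 remove [kfbf,vecbb] add [zyu] -> 6 lines: dwx duua wgpy zyu yvkz uuali
Hunk 3: at line 2 remove [wgpy,zyu] add [whw,rvs,uyfxl] -> 7 lines: dwx duua whw rvs uyfxl yvkz uuali
Hunk 4: at line 1 remove [whw,rvs,uyfxl] add [gbzsx,nzai,sctx] -> 7 lines: dwx duua gbzsx nzai sctx yvkz uuali
Hunk 5: at line 3 remove [nzai] add [kpr,afoz,urymp] -> 9 lines: dwx duua gbzsx kpr afoz urymp sctx yvkz uuali
Hunk 6: at line 2 remove [kpr] add [xazb,iivmq] -> 10 lines: dwx duua gbzsx xazb iivmq afoz urymp sctx yvkz uuali
Hunk 7: at line 2 remove [xazb,iivmq,afoz] add [fqsbh,dbk,arjxv] -> 10 lines: dwx duua gbzsx fqsbh dbk arjxv urymp sctx yvkz uuali
Final line count: 10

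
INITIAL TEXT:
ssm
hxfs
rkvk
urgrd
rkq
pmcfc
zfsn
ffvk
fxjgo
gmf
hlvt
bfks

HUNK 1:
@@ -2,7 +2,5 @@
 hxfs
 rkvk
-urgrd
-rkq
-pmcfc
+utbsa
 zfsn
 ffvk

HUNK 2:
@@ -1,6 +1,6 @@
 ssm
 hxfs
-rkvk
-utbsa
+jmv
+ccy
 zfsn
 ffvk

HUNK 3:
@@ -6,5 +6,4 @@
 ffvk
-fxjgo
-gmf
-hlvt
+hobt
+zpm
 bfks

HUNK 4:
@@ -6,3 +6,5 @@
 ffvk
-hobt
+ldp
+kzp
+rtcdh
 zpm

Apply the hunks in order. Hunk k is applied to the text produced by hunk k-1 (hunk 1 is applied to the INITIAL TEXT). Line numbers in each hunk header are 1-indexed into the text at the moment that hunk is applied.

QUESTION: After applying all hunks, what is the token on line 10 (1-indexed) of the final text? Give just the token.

Hunk 1: at line 2 remove [urgrd,rkq,pmcfc] add [utbsa] -> 10 lines: ssm hxfs rkvk utbsa zfsn ffvk fxjgo gmf hlvt bfks
Hunk 2: at line 1 remove [rkvk,utbsa] add [jmv,ccy] -> 10 lines: ssm hxfs jmv ccy zfsn ffvk fxjgo gmf hlvt bfks
Hunk 3: at line 6 remove [fxjgo,gmf,hlvt] add [hobt,zpm] -> 9 lines: ssm hxfs jmv ccy zfsn ffvk hobt zpm bfks
Hunk 4: at line 6 remove [hobt] add [ldp,kzp,rtcdh] -> 11 lines: ssm hxfs jmv ccy zfsn ffvk ldp kzp rtcdh zpm bfks
Final line 10: zpm

Answer: zpm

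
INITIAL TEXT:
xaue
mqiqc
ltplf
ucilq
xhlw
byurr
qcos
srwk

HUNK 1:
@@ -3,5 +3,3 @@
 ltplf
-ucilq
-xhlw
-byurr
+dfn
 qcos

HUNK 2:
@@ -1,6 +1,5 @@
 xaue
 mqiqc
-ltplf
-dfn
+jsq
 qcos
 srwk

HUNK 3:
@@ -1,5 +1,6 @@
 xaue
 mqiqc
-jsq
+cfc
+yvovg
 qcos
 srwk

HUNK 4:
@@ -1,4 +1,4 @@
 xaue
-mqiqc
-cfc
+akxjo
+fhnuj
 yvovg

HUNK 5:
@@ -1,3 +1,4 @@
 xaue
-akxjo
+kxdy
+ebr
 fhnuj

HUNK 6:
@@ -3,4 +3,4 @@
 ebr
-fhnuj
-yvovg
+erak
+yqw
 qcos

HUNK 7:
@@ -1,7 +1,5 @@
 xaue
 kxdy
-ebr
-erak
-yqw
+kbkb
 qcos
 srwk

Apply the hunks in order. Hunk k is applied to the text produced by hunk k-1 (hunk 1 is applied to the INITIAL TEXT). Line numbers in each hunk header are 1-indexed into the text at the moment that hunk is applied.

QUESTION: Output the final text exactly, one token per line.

Hunk 1: at line 3 remove [ucilq,xhlw,byurr] add [dfn] -> 6 lines: xaue mqiqc ltplf dfn qcos srwk
Hunk 2: at line 1 remove [ltplf,dfn] add [jsq] -> 5 lines: xaue mqiqc jsq qcos srwk
Hunk 3: at line 1 remove [jsq] add [cfc,yvovg] -> 6 lines: xaue mqiqc cfc yvovg qcos srwk
Hunk 4: at line 1 remove [mqiqc,cfc] add [akxjo,fhnuj] -> 6 lines: xaue akxjo fhnuj yvovg qcos srwk
Hunk 5: at line 1 remove [akxjo] add [kxdy,ebr] -> 7 lines: xaue kxdy ebr fhnuj yvovg qcos srwk
Hunk 6: at line 3 remove [fhnuj,yvovg] add [erak,yqw] -> 7 lines: xaue kxdy ebr erak yqw qcos srwk
Hunk 7: at line 1 remove [ebr,erak,yqw] add [kbkb] -> 5 lines: xaue kxdy kbkb qcos srwk

Answer: xaue
kxdy
kbkb
qcos
srwk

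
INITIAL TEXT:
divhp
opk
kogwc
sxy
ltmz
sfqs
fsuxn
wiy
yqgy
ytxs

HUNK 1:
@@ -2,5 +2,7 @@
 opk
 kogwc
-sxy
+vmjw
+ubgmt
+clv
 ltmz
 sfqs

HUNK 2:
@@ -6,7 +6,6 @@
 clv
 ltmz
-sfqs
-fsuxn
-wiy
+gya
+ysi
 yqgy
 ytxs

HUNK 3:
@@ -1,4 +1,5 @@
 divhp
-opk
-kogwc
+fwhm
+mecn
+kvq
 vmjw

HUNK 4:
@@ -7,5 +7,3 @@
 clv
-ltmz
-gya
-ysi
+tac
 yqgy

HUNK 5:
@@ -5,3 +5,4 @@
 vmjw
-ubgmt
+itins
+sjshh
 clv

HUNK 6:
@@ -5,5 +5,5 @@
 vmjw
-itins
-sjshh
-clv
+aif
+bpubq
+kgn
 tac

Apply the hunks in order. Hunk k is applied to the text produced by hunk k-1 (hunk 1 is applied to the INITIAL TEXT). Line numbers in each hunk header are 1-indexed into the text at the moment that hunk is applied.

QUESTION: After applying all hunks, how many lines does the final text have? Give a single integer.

Answer: 11

Derivation:
Hunk 1: at line 2 remove [sxy] add [vmjw,ubgmt,clv] -> 12 lines: divhp opk kogwc vmjw ubgmt clv ltmz sfqs fsuxn wiy yqgy ytxs
Hunk 2: at line 6 remove [sfqs,fsuxn,wiy] add [gya,ysi] -> 11 lines: divhp opk kogwc vmjw ubgmt clv ltmz gya ysi yqgy ytxs
Hunk 3: at line 1 remove [opk,kogwc] add [fwhm,mecn,kvq] -> 12 lines: divhp fwhm mecn kvq vmjw ubgmt clv ltmz gya ysi yqgy ytxs
Hunk 4: at line 7 remove [ltmz,gya,ysi] add [tac] -> 10 lines: divhp fwhm mecn kvq vmjw ubgmt clv tac yqgy ytxs
Hunk 5: at line 5 remove [ubgmt] add [itins,sjshh] -> 11 lines: divhp fwhm mecn kvq vmjw itins sjshh clv tac yqgy ytxs
Hunk 6: at line 5 remove [itins,sjshh,clv] add [aif,bpubq,kgn] -> 11 lines: divhp fwhm mecn kvq vmjw aif bpubq kgn tac yqgy ytxs
Final line count: 11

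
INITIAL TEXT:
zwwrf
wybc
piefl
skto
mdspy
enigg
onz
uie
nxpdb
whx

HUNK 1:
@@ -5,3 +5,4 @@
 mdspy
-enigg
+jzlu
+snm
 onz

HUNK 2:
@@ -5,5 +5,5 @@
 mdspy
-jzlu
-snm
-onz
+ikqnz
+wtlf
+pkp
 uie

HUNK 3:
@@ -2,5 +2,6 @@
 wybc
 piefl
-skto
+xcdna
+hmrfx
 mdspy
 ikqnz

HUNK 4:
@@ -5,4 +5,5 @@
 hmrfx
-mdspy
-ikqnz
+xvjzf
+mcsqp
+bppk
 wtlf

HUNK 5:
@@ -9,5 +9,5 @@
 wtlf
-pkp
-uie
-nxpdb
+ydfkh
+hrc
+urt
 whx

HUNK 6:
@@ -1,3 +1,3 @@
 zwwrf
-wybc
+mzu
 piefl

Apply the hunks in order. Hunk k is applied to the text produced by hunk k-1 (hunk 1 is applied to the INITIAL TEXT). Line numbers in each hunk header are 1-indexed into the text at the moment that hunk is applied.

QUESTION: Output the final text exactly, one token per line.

Answer: zwwrf
mzu
piefl
xcdna
hmrfx
xvjzf
mcsqp
bppk
wtlf
ydfkh
hrc
urt
whx

Derivation:
Hunk 1: at line 5 remove [enigg] add [jzlu,snm] -> 11 lines: zwwrf wybc piefl skto mdspy jzlu snm onz uie nxpdb whx
Hunk 2: at line 5 remove [jzlu,snm,onz] add [ikqnz,wtlf,pkp] -> 11 lines: zwwrf wybc piefl skto mdspy ikqnz wtlf pkp uie nxpdb whx
Hunk 3: at line 2 remove [skto] add [xcdna,hmrfx] -> 12 lines: zwwrf wybc piefl xcdna hmrfx mdspy ikqnz wtlf pkp uie nxpdb whx
Hunk 4: at line 5 remove [mdspy,ikqnz] add [xvjzf,mcsqp,bppk] -> 13 lines: zwwrf wybc piefl xcdna hmrfx xvjzf mcsqp bppk wtlf pkp uie nxpdb whx
Hunk 5: at line 9 remove [pkp,uie,nxpdb] add [ydfkh,hrc,urt] -> 13 lines: zwwrf wybc piefl xcdna hmrfx xvjzf mcsqp bppk wtlf ydfkh hrc urt whx
Hunk 6: at line 1 remove [wybc] add [mzu] -> 13 lines: zwwrf mzu piefl xcdna hmrfx xvjzf mcsqp bppk wtlf ydfkh hrc urt whx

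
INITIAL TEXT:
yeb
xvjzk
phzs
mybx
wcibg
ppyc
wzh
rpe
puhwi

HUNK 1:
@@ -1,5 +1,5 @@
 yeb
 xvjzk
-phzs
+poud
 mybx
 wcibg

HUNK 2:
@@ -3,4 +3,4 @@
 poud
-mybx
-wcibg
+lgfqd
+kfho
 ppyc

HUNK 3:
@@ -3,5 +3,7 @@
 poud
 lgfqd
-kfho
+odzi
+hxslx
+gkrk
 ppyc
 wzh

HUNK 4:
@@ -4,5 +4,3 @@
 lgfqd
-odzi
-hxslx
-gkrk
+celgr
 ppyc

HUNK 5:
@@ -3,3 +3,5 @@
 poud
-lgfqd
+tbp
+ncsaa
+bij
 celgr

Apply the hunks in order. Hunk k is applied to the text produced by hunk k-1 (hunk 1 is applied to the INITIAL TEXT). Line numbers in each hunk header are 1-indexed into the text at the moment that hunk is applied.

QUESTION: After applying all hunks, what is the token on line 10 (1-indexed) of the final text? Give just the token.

Answer: rpe

Derivation:
Hunk 1: at line 1 remove [phzs] add [poud] -> 9 lines: yeb xvjzk poud mybx wcibg ppyc wzh rpe puhwi
Hunk 2: at line 3 remove [mybx,wcibg] add [lgfqd,kfho] -> 9 lines: yeb xvjzk poud lgfqd kfho ppyc wzh rpe puhwi
Hunk 3: at line 3 remove [kfho] add [odzi,hxslx,gkrk] -> 11 lines: yeb xvjzk poud lgfqd odzi hxslx gkrk ppyc wzh rpe puhwi
Hunk 4: at line 4 remove [odzi,hxslx,gkrk] add [celgr] -> 9 lines: yeb xvjzk poud lgfqd celgr ppyc wzh rpe puhwi
Hunk 5: at line 3 remove [lgfqd] add [tbp,ncsaa,bij] -> 11 lines: yeb xvjzk poud tbp ncsaa bij celgr ppyc wzh rpe puhwi
Final line 10: rpe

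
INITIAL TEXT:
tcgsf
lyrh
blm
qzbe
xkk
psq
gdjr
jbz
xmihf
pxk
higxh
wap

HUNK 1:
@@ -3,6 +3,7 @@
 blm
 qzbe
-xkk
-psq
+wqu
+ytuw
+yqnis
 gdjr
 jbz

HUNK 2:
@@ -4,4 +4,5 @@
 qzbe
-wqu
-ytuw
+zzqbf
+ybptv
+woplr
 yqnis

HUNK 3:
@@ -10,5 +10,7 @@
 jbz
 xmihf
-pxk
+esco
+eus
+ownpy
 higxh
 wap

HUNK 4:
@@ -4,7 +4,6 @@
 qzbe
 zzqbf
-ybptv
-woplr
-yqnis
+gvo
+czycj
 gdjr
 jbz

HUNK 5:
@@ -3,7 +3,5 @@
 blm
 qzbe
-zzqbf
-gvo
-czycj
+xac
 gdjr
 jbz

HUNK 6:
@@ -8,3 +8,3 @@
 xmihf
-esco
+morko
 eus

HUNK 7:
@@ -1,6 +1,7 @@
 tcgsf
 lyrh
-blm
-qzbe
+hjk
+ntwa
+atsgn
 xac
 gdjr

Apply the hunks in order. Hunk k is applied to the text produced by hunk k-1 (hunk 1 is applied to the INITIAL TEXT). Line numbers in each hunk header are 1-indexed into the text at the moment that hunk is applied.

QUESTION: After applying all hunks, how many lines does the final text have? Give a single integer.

Answer: 14

Derivation:
Hunk 1: at line 3 remove [xkk,psq] add [wqu,ytuw,yqnis] -> 13 lines: tcgsf lyrh blm qzbe wqu ytuw yqnis gdjr jbz xmihf pxk higxh wap
Hunk 2: at line 4 remove [wqu,ytuw] add [zzqbf,ybptv,woplr] -> 14 lines: tcgsf lyrh blm qzbe zzqbf ybptv woplr yqnis gdjr jbz xmihf pxk higxh wap
Hunk 3: at line 10 remove [pxk] add [esco,eus,ownpy] -> 16 lines: tcgsf lyrh blm qzbe zzqbf ybptv woplr yqnis gdjr jbz xmihf esco eus ownpy higxh wap
Hunk 4: at line 4 remove [ybptv,woplr,yqnis] add [gvo,czycj] -> 15 lines: tcgsf lyrh blm qzbe zzqbf gvo czycj gdjr jbz xmihf esco eus ownpy higxh wap
Hunk 5: at line 3 remove [zzqbf,gvo,czycj] add [xac] -> 13 lines: tcgsf lyrh blm qzbe xac gdjr jbz xmihf esco eus ownpy higxh wap
Hunk 6: at line 8 remove [esco] add [morko] -> 13 lines: tcgsf lyrh blm qzbe xac gdjr jbz xmihf morko eus ownpy higxh wap
Hunk 7: at line 1 remove [blm,qzbe] add [hjk,ntwa,atsgn] -> 14 lines: tcgsf lyrh hjk ntwa atsgn xac gdjr jbz xmihf morko eus ownpy higxh wap
Final line count: 14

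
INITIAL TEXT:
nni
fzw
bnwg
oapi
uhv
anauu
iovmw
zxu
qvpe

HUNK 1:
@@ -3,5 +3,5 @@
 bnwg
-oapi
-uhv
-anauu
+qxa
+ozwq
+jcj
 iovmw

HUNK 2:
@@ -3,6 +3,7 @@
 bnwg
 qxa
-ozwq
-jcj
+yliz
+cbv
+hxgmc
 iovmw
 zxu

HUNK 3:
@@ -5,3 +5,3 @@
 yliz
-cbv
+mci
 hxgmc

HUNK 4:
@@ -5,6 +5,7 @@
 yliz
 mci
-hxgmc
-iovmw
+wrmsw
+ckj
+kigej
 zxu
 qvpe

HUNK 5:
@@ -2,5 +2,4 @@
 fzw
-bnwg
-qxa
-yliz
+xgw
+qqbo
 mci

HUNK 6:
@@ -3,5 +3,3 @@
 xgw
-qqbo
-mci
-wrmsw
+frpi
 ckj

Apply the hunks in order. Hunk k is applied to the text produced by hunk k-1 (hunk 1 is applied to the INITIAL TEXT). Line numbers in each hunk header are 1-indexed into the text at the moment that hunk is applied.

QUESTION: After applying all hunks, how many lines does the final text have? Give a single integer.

Hunk 1: at line 3 remove [oapi,uhv,anauu] add [qxa,ozwq,jcj] -> 9 lines: nni fzw bnwg qxa ozwq jcj iovmw zxu qvpe
Hunk 2: at line 3 remove [ozwq,jcj] add [yliz,cbv,hxgmc] -> 10 lines: nni fzw bnwg qxa yliz cbv hxgmc iovmw zxu qvpe
Hunk 3: at line 5 remove [cbv] add [mci] -> 10 lines: nni fzw bnwg qxa yliz mci hxgmc iovmw zxu qvpe
Hunk 4: at line 5 remove [hxgmc,iovmw] add [wrmsw,ckj,kigej] -> 11 lines: nni fzw bnwg qxa yliz mci wrmsw ckj kigej zxu qvpe
Hunk 5: at line 2 remove [bnwg,qxa,yliz] add [xgw,qqbo] -> 10 lines: nni fzw xgw qqbo mci wrmsw ckj kigej zxu qvpe
Hunk 6: at line 3 remove [qqbo,mci,wrmsw] add [frpi] -> 8 lines: nni fzw xgw frpi ckj kigej zxu qvpe
Final line count: 8

Answer: 8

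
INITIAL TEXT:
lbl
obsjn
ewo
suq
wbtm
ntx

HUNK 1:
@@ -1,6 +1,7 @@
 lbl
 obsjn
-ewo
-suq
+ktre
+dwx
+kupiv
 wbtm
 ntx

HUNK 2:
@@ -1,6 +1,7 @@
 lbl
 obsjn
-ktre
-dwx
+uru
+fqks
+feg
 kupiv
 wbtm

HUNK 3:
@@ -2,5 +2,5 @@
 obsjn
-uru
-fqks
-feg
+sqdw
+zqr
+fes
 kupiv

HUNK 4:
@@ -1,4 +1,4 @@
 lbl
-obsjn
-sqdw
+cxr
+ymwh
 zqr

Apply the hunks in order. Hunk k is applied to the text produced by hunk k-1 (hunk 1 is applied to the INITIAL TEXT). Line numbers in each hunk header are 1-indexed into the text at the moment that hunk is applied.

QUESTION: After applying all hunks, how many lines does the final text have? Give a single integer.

Answer: 8

Derivation:
Hunk 1: at line 1 remove [ewo,suq] add [ktre,dwx,kupiv] -> 7 lines: lbl obsjn ktre dwx kupiv wbtm ntx
Hunk 2: at line 1 remove [ktre,dwx] add [uru,fqks,feg] -> 8 lines: lbl obsjn uru fqks feg kupiv wbtm ntx
Hunk 3: at line 2 remove [uru,fqks,feg] add [sqdw,zqr,fes] -> 8 lines: lbl obsjn sqdw zqr fes kupiv wbtm ntx
Hunk 4: at line 1 remove [obsjn,sqdw] add [cxr,ymwh] -> 8 lines: lbl cxr ymwh zqr fes kupiv wbtm ntx
Final line count: 8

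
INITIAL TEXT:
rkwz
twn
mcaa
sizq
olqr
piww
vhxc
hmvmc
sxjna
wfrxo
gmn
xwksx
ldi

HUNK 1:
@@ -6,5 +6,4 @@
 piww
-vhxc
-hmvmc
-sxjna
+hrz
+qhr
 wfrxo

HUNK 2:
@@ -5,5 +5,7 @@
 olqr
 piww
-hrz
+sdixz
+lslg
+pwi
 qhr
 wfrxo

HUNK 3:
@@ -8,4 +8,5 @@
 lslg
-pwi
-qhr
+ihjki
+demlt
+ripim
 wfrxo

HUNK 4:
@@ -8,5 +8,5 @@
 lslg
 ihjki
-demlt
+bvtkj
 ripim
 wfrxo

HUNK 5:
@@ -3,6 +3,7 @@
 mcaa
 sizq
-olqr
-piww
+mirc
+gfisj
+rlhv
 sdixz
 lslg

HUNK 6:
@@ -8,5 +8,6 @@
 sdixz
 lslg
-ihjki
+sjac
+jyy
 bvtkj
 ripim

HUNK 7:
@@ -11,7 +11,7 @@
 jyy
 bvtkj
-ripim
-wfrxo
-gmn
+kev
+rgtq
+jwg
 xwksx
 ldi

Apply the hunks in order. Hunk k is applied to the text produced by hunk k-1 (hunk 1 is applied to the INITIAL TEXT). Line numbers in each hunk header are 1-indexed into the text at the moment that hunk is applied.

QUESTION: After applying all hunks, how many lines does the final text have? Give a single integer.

Hunk 1: at line 6 remove [vhxc,hmvmc,sxjna] add [hrz,qhr] -> 12 lines: rkwz twn mcaa sizq olqr piww hrz qhr wfrxo gmn xwksx ldi
Hunk 2: at line 5 remove [hrz] add [sdixz,lslg,pwi] -> 14 lines: rkwz twn mcaa sizq olqr piww sdixz lslg pwi qhr wfrxo gmn xwksx ldi
Hunk 3: at line 8 remove [pwi,qhr] add [ihjki,demlt,ripim] -> 15 lines: rkwz twn mcaa sizq olqr piww sdixz lslg ihjki demlt ripim wfrxo gmn xwksx ldi
Hunk 4: at line 8 remove [demlt] add [bvtkj] -> 15 lines: rkwz twn mcaa sizq olqr piww sdixz lslg ihjki bvtkj ripim wfrxo gmn xwksx ldi
Hunk 5: at line 3 remove [olqr,piww] add [mirc,gfisj,rlhv] -> 16 lines: rkwz twn mcaa sizq mirc gfisj rlhv sdixz lslg ihjki bvtkj ripim wfrxo gmn xwksx ldi
Hunk 6: at line 8 remove [ihjki] add [sjac,jyy] -> 17 lines: rkwz twn mcaa sizq mirc gfisj rlhv sdixz lslg sjac jyy bvtkj ripim wfrxo gmn xwksx ldi
Hunk 7: at line 11 remove [ripim,wfrxo,gmn] add [kev,rgtq,jwg] -> 17 lines: rkwz twn mcaa sizq mirc gfisj rlhv sdixz lslg sjac jyy bvtkj kev rgtq jwg xwksx ldi
Final line count: 17

Answer: 17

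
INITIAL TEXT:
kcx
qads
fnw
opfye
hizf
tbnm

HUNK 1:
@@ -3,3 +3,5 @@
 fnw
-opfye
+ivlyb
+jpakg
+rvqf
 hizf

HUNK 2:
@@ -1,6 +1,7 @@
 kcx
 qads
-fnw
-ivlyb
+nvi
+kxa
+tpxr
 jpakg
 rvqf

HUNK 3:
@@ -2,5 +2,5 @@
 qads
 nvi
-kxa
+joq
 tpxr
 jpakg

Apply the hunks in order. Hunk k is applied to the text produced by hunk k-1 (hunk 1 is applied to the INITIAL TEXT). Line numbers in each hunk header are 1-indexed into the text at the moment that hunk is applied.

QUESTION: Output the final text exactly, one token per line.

Answer: kcx
qads
nvi
joq
tpxr
jpakg
rvqf
hizf
tbnm

Derivation:
Hunk 1: at line 3 remove [opfye] add [ivlyb,jpakg,rvqf] -> 8 lines: kcx qads fnw ivlyb jpakg rvqf hizf tbnm
Hunk 2: at line 1 remove [fnw,ivlyb] add [nvi,kxa,tpxr] -> 9 lines: kcx qads nvi kxa tpxr jpakg rvqf hizf tbnm
Hunk 3: at line 2 remove [kxa] add [joq] -> 9 lines: kcx qads nvi joq tpxr jpakg rvqf hizf tbnm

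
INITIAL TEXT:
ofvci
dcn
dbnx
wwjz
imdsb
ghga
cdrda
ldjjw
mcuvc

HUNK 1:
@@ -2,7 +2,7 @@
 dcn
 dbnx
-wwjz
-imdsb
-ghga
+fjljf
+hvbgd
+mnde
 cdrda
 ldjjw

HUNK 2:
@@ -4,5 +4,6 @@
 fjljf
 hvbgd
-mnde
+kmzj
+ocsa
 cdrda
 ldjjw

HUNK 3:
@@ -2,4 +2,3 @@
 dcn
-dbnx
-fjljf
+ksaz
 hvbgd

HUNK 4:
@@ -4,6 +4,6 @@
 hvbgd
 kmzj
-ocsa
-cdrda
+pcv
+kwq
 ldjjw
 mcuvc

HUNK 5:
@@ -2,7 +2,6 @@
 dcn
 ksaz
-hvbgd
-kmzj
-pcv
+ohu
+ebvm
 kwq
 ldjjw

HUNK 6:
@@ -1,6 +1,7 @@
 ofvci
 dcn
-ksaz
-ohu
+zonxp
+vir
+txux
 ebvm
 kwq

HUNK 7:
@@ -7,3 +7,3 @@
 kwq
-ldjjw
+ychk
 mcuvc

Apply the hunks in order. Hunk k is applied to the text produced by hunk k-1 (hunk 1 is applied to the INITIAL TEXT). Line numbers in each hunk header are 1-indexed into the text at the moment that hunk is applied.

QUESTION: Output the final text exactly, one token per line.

Hunk 1: at line 2 remove [wwjz,imdsb,ghga] add [fjljf,hvbgd,mnde] -> 9 lines: ofvci dcn dbnx fjljf hvbgd mnde cdrda ldjjw mcuvc
Hunk 2: at line 4 remove [mnde] add [kmzj,ocsa] -> 10 lines: ofvci dcn dbnx fjljf hvbgd kmzj ocsa cdrda ldjjw mcuvc
Hunk 3: at line 2 remove [dbnx,fjljf] add [ksaz] -> 9 lines: ofvci dcn ksaz hvbgd kmzj ocsa cdrda ldjjw mcuvc
Hunk 4: at line 4 remove [ocsa,cdrda] add [pcv,kwq] -> 9 lines: ofvci dcn ksaz hvbgd kmzj pcv kwq ldjjw mcuvc
Hunk 5: at line 2 remove [hvbgd,kmzj,pcv] add [ohu,ebvm] -> 8 lines: ofvci dcn ksaz ohu ebvm kwq ldjjw mcuvc
Hunk 6: at line 1 remove [ksaz,ohu] add [zonxp,vir,txux] -> 9 lines: ofvci dcn zonxp vir txux ebvm kwq ldjjw mcuvc
Hunk 7: at line 7 remove [ldjjw] add [ychk] -> 9 lines: ofvci dcn zonxp vir txux ebvm kwq ychk mcuvc

Answer: ofvci
dcn
zonxp
vir
txux
ebvm
kwq
ychk
mcuvc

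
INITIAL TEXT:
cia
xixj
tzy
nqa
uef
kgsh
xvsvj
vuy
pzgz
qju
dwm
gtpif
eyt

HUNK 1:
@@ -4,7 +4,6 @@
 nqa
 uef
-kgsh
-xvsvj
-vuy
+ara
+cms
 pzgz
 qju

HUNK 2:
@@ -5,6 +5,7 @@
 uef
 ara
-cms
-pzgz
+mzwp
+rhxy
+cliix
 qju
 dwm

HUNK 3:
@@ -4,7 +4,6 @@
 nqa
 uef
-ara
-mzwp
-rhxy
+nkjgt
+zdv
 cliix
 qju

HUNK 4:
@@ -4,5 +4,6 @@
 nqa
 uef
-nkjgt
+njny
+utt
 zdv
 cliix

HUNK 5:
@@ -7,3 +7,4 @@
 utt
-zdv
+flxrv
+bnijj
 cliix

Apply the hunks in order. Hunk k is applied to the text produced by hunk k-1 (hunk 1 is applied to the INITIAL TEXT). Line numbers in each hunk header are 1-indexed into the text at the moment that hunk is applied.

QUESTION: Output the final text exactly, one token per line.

Answer: cia
xixj
tzy
nqa
uef
njny
utt
flxrv
bnijj
cliix
qju
dwm
gtpif
eyt

Derivation:
Hunk 1: at line 4 remove [kgsh,xvsvj,vuy] add [ara,cms] -> 12 lines: cia xixj tzy nqa uef ara cms pzgz qju dwm gtpif eyt
Hunk 2: at line 5 remove [cms,pzgz] add [mzwp,rhxy,cliix] -> 13 lines: cia xixj tzy nqa uef ara mzwp rhxy cliix qju dwm gtpif eyt
Hunk 3: at line 4 remove [ara,mzwp,rhxy] add [nkjgt,zdv] -> 12 lines: cia xixj tzy nqa uef nkjgt zdv cliix qju dwm gtpif eyt
Hunk 4: at line 4 remove [nkjgt] add [njny,utt] -> 13 lines: cia xixj tzy nqa uef njny utt zdv cliix qju dwm gtpif eyt
Hunk 5: at line 7 remove [zdv] add [flxrv,bnijj] -> 14 lines: cia xixj tzy nqa uef njny utt flxrv bnijj cliix qju dwm gtpif eyt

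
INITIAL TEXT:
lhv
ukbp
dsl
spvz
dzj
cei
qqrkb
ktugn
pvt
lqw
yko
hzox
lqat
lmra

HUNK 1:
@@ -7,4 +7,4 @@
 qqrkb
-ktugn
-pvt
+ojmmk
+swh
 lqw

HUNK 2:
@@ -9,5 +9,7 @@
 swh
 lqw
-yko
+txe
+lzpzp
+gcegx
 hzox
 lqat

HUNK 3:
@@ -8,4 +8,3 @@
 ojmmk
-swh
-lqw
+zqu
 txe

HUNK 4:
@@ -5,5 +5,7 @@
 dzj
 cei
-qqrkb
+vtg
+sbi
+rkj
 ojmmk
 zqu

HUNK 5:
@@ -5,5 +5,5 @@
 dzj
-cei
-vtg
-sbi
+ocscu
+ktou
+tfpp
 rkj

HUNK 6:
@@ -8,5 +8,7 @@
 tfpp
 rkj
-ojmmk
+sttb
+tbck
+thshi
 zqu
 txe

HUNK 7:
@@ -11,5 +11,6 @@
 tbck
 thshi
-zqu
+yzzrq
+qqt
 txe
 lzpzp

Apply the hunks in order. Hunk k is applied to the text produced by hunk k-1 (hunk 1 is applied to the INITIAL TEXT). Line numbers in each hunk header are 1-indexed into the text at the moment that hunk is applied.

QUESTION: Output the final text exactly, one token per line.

Hunk 1: at line 7 remove [ktugn,pvt] add [ojmmk,swh] -> 14 lines: lhv ukbp dsl spvz dzj cei qqrkb ojmmk swh lqw yko hzox lqat lmra
Hunk 2: at line 9 remove [yko] add [txe,lzpzp,gcegx] -> 16 lines: lhv ukbp dsl spvz dzj cei qqrkb ojmmk swh lqw txe lzpzp gcegx hzox lqat lmra
Hunk 3: at line 8 remove [swh,lqw] add [zqu] -> 15 lines: lhv ukbp dsl spvz dzj cei qqrkb ojmmk zqu txe lzpzp gcegx hzox lqat lmra
Hunk 4: at line 5 remove [qqrkb] add [vtg,sbi,rkj] -> 17 lines: lhv ukbp dsl spvz dzj cei vtg sbi rkj ojmmk zqu txe lzpzp gcegx hzox lqat lmra
Hunk 5: at line 5 remove [cei,vtg,sbi] add [ocscu,ktou,tfpp] -> 17 lines: lhv ukbp dsl spvz dzj ocscu ktou tfpp rkj ojmmk zqu txe lzpzp gcegx hzox lqat lmra
Hunk 6: at line 8 remove [ojmmk] add [sttb,tbck,thshi] -> 19 lines: lhv ukbp dsl spvz dzj ocscu ktou tfpp rkj sttb tbck thshi zqu txe lzpzp gcegx hzox lqat lmra
Hunk 7: at line 11 remove [zqu] add [yzzrq,qqt] -> 20 lines: lhv ukbp dsl spvz dzj ocscu ktou tfpp rkj sttb tbck thshi yzzrq qqt txe lzpzp gcegx hzox lqat lmra

Answer: lhv
ukbp
dsl
spvz
dzj
ocscu
ktou
tfpp
rkj
sttb
tbck
thshi
yzzrq
qqt
txe
lzpzp
gcegx
hzox
lqat
lmra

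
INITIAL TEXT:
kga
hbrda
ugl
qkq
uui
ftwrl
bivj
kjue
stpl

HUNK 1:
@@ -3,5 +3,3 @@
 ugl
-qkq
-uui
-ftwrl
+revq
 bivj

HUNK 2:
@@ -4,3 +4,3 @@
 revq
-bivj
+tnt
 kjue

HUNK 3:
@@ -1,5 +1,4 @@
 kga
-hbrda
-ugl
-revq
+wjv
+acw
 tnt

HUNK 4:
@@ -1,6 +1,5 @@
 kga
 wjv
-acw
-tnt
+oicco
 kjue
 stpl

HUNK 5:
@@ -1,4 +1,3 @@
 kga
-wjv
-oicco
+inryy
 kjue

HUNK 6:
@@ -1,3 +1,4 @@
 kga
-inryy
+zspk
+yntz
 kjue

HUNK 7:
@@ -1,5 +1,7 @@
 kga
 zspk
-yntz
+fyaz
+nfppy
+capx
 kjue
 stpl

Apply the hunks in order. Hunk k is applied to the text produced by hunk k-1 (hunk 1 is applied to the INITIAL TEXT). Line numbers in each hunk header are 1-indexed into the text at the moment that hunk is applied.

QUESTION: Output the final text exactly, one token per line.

Answer: kga
zspk
fyaz
nfppy
capx
kjue
stpl

Derivation:
Hunk 1: at line 3 remove [qkq,uui,ftwrl] add [revq] -> 7 lines: kga hbrda ugl revq bivj kjue stpl
Hunk 2: at line 4 remove [bivj] add [tnt] -> 7 lines: kga hbrda ugl revq tnt kjue stpl
Hunk 3: at line 1 remove [hbrda,ugl,revq] add [wjv,acw] -> 6 lines: kga wjv acw tnt kjue stpl
Hunk 4: at line 1 remove [acw,tnt] add [oicco] -> 5 lines: kga wjv oicco kjue stpl
Hunk 5: at line 1 remove [wjv,oicco] add [inryy] -> 4 lines: kga inryy kjue stpl
Hunk 6: at line 1 remove [inryy] add [zspk,yntz] -> 5 lines: kga zspk yntz kjue stpl
Hunk 7: at line 1 remove [yntz] add [fyaz,nfppy,capx] -> 7 lines: kga zspk fyaz nfppy capx kjue stpl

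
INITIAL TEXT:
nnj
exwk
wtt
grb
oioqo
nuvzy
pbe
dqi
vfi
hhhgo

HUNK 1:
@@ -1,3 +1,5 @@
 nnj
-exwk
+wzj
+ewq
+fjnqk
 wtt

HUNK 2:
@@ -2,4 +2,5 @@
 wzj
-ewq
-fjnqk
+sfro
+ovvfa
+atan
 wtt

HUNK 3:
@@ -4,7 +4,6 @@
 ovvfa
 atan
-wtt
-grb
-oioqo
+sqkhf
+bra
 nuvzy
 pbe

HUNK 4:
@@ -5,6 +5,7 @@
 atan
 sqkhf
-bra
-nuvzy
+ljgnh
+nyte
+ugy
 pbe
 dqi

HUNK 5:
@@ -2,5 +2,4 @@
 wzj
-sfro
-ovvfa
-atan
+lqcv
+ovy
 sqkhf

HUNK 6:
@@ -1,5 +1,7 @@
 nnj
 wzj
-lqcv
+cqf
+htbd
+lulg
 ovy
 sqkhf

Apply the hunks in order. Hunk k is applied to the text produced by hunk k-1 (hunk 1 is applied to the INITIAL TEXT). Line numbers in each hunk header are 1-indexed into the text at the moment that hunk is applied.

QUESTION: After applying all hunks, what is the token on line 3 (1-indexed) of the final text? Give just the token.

Hunk 1: at line 1 remove [exwk] add [wzj,ewq,fjnqk] -> 12 lines: nnj wzj ewq fjnqk wtt grb oioqo nuvzy pbe dqi vfi hhhgo
Hunk 2: at line 2 remove [ewq,fjnqk] add [sfro,ovvfa,atan] -> 13 lines: nnj wzj sfro ovvfa atan wtt grb oioqo nuvzy pbe dqi vfi hhhgo
Hunk 3: at line 4 remove [wtt,grb,oioqo] add [sqkhf,bra] -> 12 lines: nnj wzj sfro ovvfa atan sqkhf bra nuvzy pbe dqi vfi hhhgo
Hunk 4: at line 5 remove [bra,nuvzy] add [ljgnh,nyte,ugy] -> 13 lines: nnj wzj sfro ovvfa atan sqkhf ljgnh nyte ugy pbe dqi vfi hhhgo
Hunk 5: at line 2 remove [sfro,ovvfa,atan] add [lqcv,ovy] -> 12 lines: nnj wzj lqcv ovy sqkhf ljgnh nyte ugy pbe dqi vfi hhhgo
Hunk 6: at line 1 remove [lqcv] add [cqf,htbd,lulg] -> 14 lines: nnj wzj cqf htbd lulg ovy sqkhf ljgnh nyte ugy pbe dqi vfi hhhgo
Final line 3: cqf

Answer: cqf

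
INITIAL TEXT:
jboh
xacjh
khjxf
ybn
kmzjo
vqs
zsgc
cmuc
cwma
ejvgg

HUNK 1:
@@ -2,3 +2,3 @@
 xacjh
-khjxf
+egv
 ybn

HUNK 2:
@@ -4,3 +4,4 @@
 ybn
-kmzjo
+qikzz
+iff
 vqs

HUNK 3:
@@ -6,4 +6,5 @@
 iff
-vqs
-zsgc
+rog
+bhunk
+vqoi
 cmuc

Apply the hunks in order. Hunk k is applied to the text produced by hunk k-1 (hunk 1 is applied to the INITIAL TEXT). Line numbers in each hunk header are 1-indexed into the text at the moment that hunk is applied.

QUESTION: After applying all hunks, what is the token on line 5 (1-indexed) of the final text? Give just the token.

Answer: qikzz

Derivation:
Hunk 1: at line 2 remove [khjxf] add [egv] -> 10 lines: jboh xacjh egv ybn kmzjo vqs zsgc cmuc cwma ejvgg
Hunk 2: at line 4 remove [kmzjo] add [qikzz,iff] -> 11 lines: jboh xacjh egv ybn qikzz iff vqs zsgc cmuc cwma ejvgg
Hunk 3: at line 6 remove [vqs,zsgc] add [rog,bhunk,vqoi] -> 12 lines: jboh xacjh egv ybn qikzz iff rog bhunk vqoi cmuc cwma ejvgg
Final line 5: qikzz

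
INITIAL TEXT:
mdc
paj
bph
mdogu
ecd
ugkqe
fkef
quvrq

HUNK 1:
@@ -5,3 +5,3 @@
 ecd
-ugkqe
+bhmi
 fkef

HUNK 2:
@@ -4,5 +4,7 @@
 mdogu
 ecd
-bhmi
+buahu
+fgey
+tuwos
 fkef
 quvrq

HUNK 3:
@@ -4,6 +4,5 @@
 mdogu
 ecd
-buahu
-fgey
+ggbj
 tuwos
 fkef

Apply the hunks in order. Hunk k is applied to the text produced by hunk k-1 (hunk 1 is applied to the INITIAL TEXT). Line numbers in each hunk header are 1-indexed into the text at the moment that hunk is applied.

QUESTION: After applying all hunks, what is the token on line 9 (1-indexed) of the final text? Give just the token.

Hunk 1: at line 5 remove [ugkqe] add [bhmi] -> 8 lines: mdc paj bph mdogu ecd bhmi fkef quvrq
Hunk 2: at line 4 remove [bhmi] add [buahu,fgey,tuwos] -> 10 lines: mdc paj bph mdogu ecd buahu fgey tuwos fkef quvrq
Hunk 3: at line 4 remove [buahu,fgey] add [ggbj] -> 9 lines: mdc paj bph mdogu ecd ggbj tuwos fkef quvrq
Final line 9: quvrq

Answer: quvrq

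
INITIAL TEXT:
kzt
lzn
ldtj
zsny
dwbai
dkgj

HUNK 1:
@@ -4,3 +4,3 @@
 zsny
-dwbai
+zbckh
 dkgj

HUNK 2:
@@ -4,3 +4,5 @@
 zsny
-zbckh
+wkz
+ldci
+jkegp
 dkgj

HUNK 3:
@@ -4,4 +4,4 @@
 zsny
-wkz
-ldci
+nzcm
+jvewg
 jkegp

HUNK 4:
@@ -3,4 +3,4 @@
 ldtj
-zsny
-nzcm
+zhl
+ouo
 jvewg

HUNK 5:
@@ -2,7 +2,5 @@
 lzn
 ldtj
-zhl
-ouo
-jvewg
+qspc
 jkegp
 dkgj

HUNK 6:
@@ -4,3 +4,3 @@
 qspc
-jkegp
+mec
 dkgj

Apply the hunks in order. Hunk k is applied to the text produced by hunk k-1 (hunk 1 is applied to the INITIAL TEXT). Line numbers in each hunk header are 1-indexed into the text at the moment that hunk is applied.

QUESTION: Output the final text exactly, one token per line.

Answer: kzt
lzn
ldtj
qspc
mec
dkgj

Derivation:
Hunk 1: at line 4 remove [dwbai] add [zbckh] -> 6 lines: kzt lzn ldtj zsny zbckh dkgj
Hunk 2: at line 4 remove [zbckh] add [wkz,ldci,jkegp] -> 8 lines: kzt lzn ldtj zsny wkz ldci jkegp dkgj
Hunk 3: at line 4 remove [wkz,ldci] add [nzcm,jvewg] -> 8 lines: kzt lzn ldtj zsny nzcm jvewg jkegp dkgj
Hunk 4: at line 3 remove [zsny,nzcm] add [zhl,ouo] -> 8 lines: kzt lzn ldtj zhl ouo jvewg jkegp dkgj
Hunk 5: at line 2 remove [zhl,ouo,jvewg] add [qspc] -> 6 lines: kzt lzn ldtj qspc jkegp dkgj
Hunk 6: at line 4 remove [jkegp] add [mec] -> 6 lines: kzt lzn ldtj qspc mec dkgj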